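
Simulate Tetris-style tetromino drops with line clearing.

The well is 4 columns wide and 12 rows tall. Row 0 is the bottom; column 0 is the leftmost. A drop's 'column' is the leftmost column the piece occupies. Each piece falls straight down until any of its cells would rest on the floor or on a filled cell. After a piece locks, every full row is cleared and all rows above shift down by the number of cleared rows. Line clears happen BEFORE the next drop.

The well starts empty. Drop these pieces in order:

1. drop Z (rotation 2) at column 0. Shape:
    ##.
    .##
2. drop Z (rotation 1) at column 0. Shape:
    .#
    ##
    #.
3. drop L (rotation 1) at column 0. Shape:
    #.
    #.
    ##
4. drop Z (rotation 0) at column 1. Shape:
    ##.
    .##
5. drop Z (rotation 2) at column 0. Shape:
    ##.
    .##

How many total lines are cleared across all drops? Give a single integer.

Drop 1: Z rot2 at col 0 lands with bottom-row=0; cleared 0 line(s) (total 0); column heights now [2 2 1 0], max=2
Drop 2: Z rot1 at col 0 lands with bottom-row=2; cleared 0 line(s) (total 0); column heights now [4 5 1 0], max=5
Drop 3: L rot1 at col 0 lands with bottom-row=5; cleared 0 line(s) (total 0); column heights now [8 6 1 0], max=8
Drop 4: Z rot0 at col 1 lands with bottom-row=5; cleared 1 line(s) (total 1); column heights now [7 6 6 0], max=7
Drop 5: Z rot2 at col 0 lands with bottom-row=6; cleared 0 line(s) (total 1); column heights now [8 8 7 0], max=8

Answer: 1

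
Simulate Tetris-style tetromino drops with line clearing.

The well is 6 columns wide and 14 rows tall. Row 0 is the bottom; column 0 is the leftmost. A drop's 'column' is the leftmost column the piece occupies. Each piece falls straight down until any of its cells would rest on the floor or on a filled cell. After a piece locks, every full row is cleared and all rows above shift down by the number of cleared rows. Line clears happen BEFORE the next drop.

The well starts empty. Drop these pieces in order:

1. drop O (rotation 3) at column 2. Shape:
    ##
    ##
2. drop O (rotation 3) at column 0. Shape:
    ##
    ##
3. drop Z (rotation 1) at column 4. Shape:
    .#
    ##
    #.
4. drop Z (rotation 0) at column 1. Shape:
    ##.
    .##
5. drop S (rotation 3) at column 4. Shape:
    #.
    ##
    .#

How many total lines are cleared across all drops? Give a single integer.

Answer: 1

Derivation:
Drop 1: O rot3 at col 2 lands with bottom-row=0; cleared 0 line(s) (total 0); column heights now [0 0 2 2 0 0], max=2
Drop 2: O rot3 at col 0 lands with bottom-row=0; cleared 0 line(s) (total 0); column heights now [2 2 2 2 0 0], max=2
Drop 3: Z rot1 at col 4 lands with bottom-row=0; cleared 1 line(s) (total 1); column heights now [1 1 1 1 1 2], max=2
Drop 4: Z rot0 at col 1 lands with bottom-row=1; cleared 0 line(s) (total 1); column heights now [1 3 3 2 1 2], max=3
Drop 5: S rot3 at col 4 lands with bottom-row=2; cleared 0 line(s) (total 1); column heights now [1 3 3 2 5 4], max=5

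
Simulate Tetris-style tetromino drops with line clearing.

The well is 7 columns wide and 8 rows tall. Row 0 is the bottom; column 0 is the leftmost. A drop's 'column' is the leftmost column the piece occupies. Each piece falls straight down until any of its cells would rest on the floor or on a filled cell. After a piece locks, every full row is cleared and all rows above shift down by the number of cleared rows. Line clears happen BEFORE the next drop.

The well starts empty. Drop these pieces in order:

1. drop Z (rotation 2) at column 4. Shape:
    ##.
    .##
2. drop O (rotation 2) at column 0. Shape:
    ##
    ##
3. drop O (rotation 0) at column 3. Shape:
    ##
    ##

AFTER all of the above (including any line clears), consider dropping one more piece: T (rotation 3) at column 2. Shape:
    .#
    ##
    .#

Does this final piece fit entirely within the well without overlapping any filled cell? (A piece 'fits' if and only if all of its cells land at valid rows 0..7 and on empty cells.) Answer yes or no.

Answer: yes

Derivation:
Drop 1: Z rot2 at col 4 lands with bottom-row=0; cleared 0 line(s) (total 0); column heights now [0 0 0 0 2 2 1], max=2
Drop 2: O rot2 at col 0 lands with bottom-row=0; cleared 0 line(s) (total 0); column heights now [2 2 0 0 2 2 1], max=2
Drop 3: O rot0 at col 3 lands with bottom-row=2; cleared 0 line(s) (total 0); column heights now [2 2 0 4 4 2 1], max=4
Test piece T rot3 at col 2 (width 2): heights before test = [2 2 0 4 4 2 1]; fits = True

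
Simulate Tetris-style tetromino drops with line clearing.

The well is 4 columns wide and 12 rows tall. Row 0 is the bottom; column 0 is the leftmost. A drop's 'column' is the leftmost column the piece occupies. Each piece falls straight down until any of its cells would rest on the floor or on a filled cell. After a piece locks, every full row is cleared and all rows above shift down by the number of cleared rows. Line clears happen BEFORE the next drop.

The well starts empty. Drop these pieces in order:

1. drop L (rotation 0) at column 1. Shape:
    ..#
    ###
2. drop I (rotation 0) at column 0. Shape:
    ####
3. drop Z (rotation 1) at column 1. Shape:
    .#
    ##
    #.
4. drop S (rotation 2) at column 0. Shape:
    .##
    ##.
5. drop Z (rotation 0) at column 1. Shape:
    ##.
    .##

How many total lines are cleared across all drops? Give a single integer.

Answer: 1

Derivation:
Drop 1: L rot0 at col 1 lands with bottom-row=0; cleared 0 line(s) (total 0); column heights now [0 1 1 2], max=2
Drop 2: I rot0 at col 0 lands with bottom-row=2; cleared 1 line(s) (total 1); column heights now [0 1 1 2], max=2
Drop 3: Z rot1 at col 1 lands with bottom-row=1; cleared 0 line(s) (total 1); column heights now [0 3 4 2], max=4
Drop 4: S rot2 at col 0 lands with bottom-row=3; cleared 0 line(s) (total 1); column heights now [4 5 5 2], max=5
Drop 5: Z rot0 at col 1 lands with bottom-row=5; cleared 0 line(s) (total 1); column heights now [4 7 7 6], max=7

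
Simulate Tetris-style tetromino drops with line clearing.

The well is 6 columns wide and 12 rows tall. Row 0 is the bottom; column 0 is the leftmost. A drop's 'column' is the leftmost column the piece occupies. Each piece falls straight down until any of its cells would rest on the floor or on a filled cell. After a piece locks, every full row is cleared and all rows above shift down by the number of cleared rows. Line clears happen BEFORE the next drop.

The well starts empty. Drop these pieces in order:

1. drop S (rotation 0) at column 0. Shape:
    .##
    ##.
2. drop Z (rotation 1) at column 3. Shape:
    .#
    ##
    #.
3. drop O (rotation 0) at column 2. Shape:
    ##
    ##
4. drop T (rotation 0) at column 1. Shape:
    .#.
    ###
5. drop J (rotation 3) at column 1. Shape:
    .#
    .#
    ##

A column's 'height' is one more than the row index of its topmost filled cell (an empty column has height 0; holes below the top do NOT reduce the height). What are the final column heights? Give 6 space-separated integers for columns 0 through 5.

Answer: 1 7 9 5 3 0

Derivation:
Drop 1: S rot0 at col 0 lands with bottom-row=0; cleared 0 line(s) (total 0); column heights now [1 2 2 0 0 0], max=2
Drop 2: Z rot1 at col 3 lands with bottom-row=0; cleared 0 line(s) (total 0); column heights now [1 2 2 2 3 0], max=3
Drop 3: O rot0 at col 2 lands with bottom-row=2; cleared 0 line(s) (total 0); column heights now [1 2 4 4 3 0], max=4
Drop 4: T rot0 at col 1 lands with bottom-row=4; cleared 0 line(s) (total 0); column heights now [1 5 6 5 3 0], max=6
Drop 5: J rot3 at col 1 lands with bottom-row=6; cleared 0 line(s) (total 0); column heights now [1 7 9 5 3 0], max=9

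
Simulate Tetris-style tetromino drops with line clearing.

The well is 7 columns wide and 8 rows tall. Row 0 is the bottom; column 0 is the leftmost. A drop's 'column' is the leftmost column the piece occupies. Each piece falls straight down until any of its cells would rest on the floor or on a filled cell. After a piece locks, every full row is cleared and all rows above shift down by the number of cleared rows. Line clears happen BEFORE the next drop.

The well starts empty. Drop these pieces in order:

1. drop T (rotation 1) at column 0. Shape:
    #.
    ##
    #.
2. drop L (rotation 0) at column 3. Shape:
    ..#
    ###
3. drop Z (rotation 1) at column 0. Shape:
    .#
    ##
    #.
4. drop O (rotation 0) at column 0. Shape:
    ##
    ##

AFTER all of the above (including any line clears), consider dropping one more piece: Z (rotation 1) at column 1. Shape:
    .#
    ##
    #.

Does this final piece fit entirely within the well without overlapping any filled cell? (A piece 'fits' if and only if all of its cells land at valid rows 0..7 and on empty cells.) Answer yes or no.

Answer: no

Derivation:
Drop 1: T rot1 at col 0 lands with bottom-row=0; cleared 0 line(s) (total 0); column heights now [3 2 0 0 0 0 0], max=3
Drop 2: L rot0 at col 3 lands with bottom-row=0; cleared 0 line(s) (total 0); column heights now [3 2 0 1 1 2 0], max=3
Drop 3: Z rot1 at col 0 lands with bottom-row=3; cleared 0 line(s) (total 0); column heights now [5 6 0 1 1 2 0], max=6
Drop 4: O rot0 at col 0 lands with bottom-row=6; cleared 0 line(s) (total 0); column heights now [8 8 0 1 1 2 0], max=8
Test piece Z rot1 at col 1 (width 2): heights before test = [8 8 0 1 1 2 0]; fits = False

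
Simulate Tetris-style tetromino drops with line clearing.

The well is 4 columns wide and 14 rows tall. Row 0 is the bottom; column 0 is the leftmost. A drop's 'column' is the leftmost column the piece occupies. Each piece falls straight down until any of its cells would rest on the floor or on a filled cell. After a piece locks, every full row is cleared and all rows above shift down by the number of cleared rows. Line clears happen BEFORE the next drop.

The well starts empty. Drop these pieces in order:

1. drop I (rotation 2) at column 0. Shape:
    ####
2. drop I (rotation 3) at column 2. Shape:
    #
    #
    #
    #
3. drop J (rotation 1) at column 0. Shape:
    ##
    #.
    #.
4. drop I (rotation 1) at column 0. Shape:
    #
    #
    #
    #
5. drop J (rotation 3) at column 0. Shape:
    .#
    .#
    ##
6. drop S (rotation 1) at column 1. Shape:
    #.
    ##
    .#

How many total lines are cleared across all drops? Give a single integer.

Answer: 1

Derivation:
Drop 1: I rot2 at col 0 lands with bottom-row=0; cleared 1 line(s) (total 1); column heights now [0 0 0 0], max=0
Drop 2: I rot3 at col 2 lands with bottom-row=0; cleared 0 line(s) (total 1); column heights now [0 0 4 0], max=4
Drop 3: J rot1 at col 0 lands with bottom-row=0; cleared 0 line(s) (total 1); column heights now [3 3 4 0], max=4
Drop 4: I rot1 at col 0 lands with bottom-row=3; cleared 0 line(s) (total 1); column heights now [7 3 4 0], max=7
Drop 5: J rot3 at col 0 lands with bottom-row=7; cleared 0 line(s) (total 1); column heights now [8 10 4 0], max=10
Drop 6: S rot1 at col 1 lands with bottom-row=9; cleared 0 line(s) (total 1); column heights now [8 12 11 0], max=12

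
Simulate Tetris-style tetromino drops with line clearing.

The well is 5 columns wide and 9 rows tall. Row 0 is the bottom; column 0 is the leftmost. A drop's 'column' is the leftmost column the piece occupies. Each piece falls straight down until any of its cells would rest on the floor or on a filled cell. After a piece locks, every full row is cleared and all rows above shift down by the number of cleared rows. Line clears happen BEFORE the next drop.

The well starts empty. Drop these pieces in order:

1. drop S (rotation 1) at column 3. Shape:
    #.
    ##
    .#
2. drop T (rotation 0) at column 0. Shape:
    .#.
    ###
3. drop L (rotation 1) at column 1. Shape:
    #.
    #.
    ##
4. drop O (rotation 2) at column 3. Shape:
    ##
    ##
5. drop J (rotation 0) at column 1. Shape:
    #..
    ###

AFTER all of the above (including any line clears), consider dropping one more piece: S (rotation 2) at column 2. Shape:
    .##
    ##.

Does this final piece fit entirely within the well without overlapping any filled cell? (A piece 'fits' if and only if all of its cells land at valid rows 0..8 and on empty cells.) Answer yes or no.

Answer: yes

Derivation:
Drop 1: S rot1 at col 3 lands with bottom-row=0; cleared 0 line(s) (total 0); column heights now [0 0 0 3 2], max=3
Drop 2: T rot0 at col 0 lands with bottom-row=0; cleared 0 line(s) (total 0); column heights now [1 2 1 3 2], max=3
Drop 3: L rot1 at col 1 lands with bottom-row=2; cleared 0 line(s) (total 0); column heights now [1 5 3 3 2], max=5
Drop 4: O rot2 at col 3 lands with bottom-row=3; cleared 0 line(s) (total 0); column heights now [1 5 3 5 5], max=5
Drop 5: J rot0 at col 1 lands with bottom-row=5; cleared 0 line(s) (total 0); column heights now [1 7 6 6 5], max=7
Test piece S rot2 at col 2 (width 3): heights before test = [1 7 6 6 5]; fits = True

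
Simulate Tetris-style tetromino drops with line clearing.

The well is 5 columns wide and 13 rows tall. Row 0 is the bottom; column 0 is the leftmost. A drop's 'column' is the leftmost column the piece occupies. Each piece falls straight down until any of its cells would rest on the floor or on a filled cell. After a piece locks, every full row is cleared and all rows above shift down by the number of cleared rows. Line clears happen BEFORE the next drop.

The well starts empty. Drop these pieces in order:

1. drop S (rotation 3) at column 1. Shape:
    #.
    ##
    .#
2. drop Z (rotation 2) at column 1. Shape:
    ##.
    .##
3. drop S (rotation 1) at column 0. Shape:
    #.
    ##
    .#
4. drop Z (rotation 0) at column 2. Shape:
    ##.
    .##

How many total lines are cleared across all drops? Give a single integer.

Answer: 0

Derivation:
Drop 1: S rot3 at col 1 lands with bottom-row=0; cleared 0 line(s) (total 0); column heights now [0 3 2 0 0], max=3
Drop 2: Z rot2 at col 1 lands with bottom-row=2; cleared 0 line(s) (total 0); column heights now [0 4 4 3 0], max=4
Drop 3: S rot1 at col 0 lands with bottom-row=4; cleared 0 line(s) (total 0); column heights now [7 6 4 3 0], max=7
Drop 4: Z rot0 at col 2 lands with bottom-row=3; cleared 0 line(s) (total 0); column heights now [7 6 5 5 4], max=7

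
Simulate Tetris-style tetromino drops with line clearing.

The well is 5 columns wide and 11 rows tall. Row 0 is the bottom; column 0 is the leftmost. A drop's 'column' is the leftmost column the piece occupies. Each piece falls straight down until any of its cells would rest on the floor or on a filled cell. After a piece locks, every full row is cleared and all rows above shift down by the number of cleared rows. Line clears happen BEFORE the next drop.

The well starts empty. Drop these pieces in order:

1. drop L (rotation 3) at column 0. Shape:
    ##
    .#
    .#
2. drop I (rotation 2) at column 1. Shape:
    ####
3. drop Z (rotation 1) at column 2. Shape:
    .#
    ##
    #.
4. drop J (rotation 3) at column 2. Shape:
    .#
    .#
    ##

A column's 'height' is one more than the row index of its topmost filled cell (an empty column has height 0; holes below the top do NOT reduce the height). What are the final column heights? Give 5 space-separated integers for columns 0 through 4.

Answer: 3 4 8 10 4

Derivation:
Drop 1: L rot3 at col 0 lands with bottom-row=0; cleared 0 line(s) (total 0); column heights now [3 3 0 0 0], max=3
Drop 2: I rot2 at col 1 lands with bottom-row=3; cleared 0 line(s) (total 0); column heights now [3 4 4 4 4], max=4
Drop 3: Z rot1 at col 2 lands with bottom-row=4; cleared 0 line(s) (total 0); column heights now [3 4 6 7 4], max=7
Drop 4: J rot3 at col 2 lands with bottom-row=7; cleared 0 line(s) (total 0); column heights now [3 4 8 10 4], max=10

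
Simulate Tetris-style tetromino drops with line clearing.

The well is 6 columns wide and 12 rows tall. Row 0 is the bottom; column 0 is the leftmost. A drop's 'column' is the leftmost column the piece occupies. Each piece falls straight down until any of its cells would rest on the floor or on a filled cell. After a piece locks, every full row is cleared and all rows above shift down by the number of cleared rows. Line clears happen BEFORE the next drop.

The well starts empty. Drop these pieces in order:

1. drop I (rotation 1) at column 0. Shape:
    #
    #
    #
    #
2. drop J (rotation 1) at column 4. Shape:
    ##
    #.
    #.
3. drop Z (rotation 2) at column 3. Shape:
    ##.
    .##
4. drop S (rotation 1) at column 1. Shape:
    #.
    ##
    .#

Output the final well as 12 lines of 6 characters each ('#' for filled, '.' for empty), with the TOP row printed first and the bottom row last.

Answer: ......
......
......
......
......
......
......
...##.
#...##
##..##
###.#.
#.#.#.

Derivation:
Drop 1: I rot1 at col 0 lands with bottom-row=0; cleared 0 line(s) (total 0); column heights now [4 0 0 0 0 0], max=4
Drop 2: J rot1 at col 4 lands with bottom-row=0; cleared 0 line(s) (total 0); column heights now [4 0 0 0 3 3], max=4
Drop 3: Z rot2 at col 3 lands with bottom-row=3; cleared 0 line(s) (total 0); column heights now [4 0 0 5 5 4], max=5
Drop 4: S rot1 at col 1 lands with bottom-row=0; cleared 0 line(s) (total 0); column heights now [4 3 2 5 5 4], max=5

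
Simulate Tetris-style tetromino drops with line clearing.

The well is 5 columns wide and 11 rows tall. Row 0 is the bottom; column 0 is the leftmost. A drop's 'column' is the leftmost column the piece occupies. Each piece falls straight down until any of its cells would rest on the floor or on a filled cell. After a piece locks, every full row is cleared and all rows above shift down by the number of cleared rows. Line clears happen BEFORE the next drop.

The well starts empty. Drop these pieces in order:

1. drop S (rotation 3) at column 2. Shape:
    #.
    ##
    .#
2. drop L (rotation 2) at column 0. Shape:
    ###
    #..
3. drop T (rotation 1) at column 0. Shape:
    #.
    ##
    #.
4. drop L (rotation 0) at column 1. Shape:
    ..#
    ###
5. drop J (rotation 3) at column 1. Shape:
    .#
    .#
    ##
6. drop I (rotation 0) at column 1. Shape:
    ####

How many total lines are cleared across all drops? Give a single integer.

Answer: 0

Derivation:
Drop 1: S rot3 at col 2 lands with bottom-row=0; cleared 0 line(s) (total 0); column heights now [0 0 3 2 0], max=3
Drop 2: L rot2 at col 0 lands with bottom-row=2; cleared 0 line(s) (total 0); column heights now [4 4 4 2 0], max=4
Drop 3: T rot1 at col 0 lands with bottom-row=4; cleared 0 line(s) (total 0); column heights now [7 6 4 2 0], max=7
Drop 4: L rot0 at col 1 lands with bottom-row=6; cleared 0 line(s) (total 0); column heights now [7 7 7 8 0], max=8
Drop 5: J rot3 at col 1 lands with bottom-row=7; cleared 0 line(s) (total 0); column heights now [7 8 10 8 0], max=10
Drop 6: I rot0 at col 1 lands with bottom-row=10; cleared 0 line(s) (total 0); column heights now [7 11 11 11 11], max=11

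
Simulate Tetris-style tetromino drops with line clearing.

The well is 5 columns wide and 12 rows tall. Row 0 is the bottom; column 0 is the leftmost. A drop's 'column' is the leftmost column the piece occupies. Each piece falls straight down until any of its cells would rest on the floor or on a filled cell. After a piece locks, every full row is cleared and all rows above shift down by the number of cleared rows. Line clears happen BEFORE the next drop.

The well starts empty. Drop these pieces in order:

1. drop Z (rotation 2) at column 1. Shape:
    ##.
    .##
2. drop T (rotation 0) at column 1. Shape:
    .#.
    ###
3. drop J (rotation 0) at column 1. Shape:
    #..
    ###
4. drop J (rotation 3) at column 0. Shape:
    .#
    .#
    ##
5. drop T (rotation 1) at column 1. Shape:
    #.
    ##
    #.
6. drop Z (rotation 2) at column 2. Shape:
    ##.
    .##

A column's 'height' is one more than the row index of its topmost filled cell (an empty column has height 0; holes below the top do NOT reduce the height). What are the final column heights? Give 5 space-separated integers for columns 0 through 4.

Answer: 7 12 12 12 11

Derivation:
Drop 1: Z rot2 at col 1 lands with bottom-row=0; cleared 0 line(s) (total 0); column heights now [0 2 2 1 0], max=2
Drop 2: T rot0 at col 1 lands with bottom-row=2; cleared 0 line(s) (total 0); column heights now [0 3 4 3 0], max=4
Drop 3: J rot0 at col 1 lands with bottom-row=4; cleared 0 line(s) (total 0); column heights now [0 6 5 5 0], max=6
Drop 4: J rot3 at col 0 lands with bottom-row=6; cleared 0 line(s) (total 0); column heights now [7 9 5 5 0], max=9
Drop 5: T rot1 at col 1 lands with bottom-row=9; cleared 0 line(s) (total 0); column heights now [7 12 11 5 0], max=12
Drop 6: Z rot2 at col 2 lands with bottom-row=10; cleared 0 line(s) (total 0); column heights now [7 12 12 12 11], max=12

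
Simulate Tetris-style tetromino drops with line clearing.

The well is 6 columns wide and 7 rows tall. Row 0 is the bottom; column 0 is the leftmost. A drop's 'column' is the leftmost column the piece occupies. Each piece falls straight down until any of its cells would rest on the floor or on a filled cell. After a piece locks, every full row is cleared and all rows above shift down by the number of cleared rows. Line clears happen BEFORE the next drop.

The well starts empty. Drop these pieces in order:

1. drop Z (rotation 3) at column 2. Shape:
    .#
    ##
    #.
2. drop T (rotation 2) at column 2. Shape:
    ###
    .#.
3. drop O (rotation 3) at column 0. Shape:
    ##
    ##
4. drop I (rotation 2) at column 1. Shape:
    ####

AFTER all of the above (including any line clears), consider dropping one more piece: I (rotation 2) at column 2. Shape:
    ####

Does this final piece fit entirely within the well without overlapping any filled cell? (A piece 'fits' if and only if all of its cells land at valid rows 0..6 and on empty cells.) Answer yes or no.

Answer: yes

Derivation:
Drop 1: Z rot3 at col 2 lands with bottom-row=0; cleared 0 line(s) (total 0); column heights now [0 0 2 3 0 0], max=3
Drop 2: T rot2 at col 2 lands with bottom-row=3; cleared 0 line(s) (total 0); column heights now [0 0 5 5 5 0], max=5
Drop 3: O rot3 at col 0 lands with bottom-row=0; cleared 0 line(s) (total 0); column heights now [2 2 5 5 5 0], max=5
Drop 4: I rot2 at col 1 lands with bottom-row=5; cleared 0 line(s) (total 0); column heights now [2 6 6 6 6 0], max=6
Test piece I rot2 at col 2 (width 4): heights before test = [2 6 6 6 6 0]; fits = True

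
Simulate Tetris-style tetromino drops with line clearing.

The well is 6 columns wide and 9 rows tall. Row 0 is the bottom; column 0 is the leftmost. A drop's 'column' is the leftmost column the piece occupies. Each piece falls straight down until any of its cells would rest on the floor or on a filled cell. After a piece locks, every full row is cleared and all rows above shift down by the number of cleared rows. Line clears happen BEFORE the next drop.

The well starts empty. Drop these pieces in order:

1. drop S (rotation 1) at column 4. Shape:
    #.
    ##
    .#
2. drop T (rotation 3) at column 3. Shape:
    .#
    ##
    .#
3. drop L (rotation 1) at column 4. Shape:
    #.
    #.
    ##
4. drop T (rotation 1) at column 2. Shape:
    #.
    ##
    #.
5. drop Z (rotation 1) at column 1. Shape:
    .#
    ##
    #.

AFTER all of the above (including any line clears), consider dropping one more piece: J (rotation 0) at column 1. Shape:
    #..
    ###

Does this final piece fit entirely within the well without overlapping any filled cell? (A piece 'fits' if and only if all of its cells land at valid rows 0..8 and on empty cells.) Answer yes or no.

Answer: no

Derivation:
Drop 1: S rot1 at col 4 lands with bottom-row=0; cleared 0 line(s) (total 0); column heights now [0 0 0 0 3 2], max=3
Drop 2: T rot3 at col 3 lands with bottom-row=3; cleared 0 line(s) (total 0); column heights now [0 0 0 5 6 2], max=6
Drop 3: L rot1 at col 4 lands with bottom-row=6; cleared 0 line(s) (total 0); column heights now [0 0 0 5 9 7], max=9
Drop 4: T rot1 at col 2 lands with bottom-row=4; cleared 0 line(s) (total 0); column heights now [0 0 7 6 9 7], max=9
Drop 5: Z rot1 at col 1 lands with bottom-row=6; cleared 0 line(s) (total 0); column heights now [0 8 9 6 9 7], max=9
Test piece J rot0 at col 1 (width 3): heights before test = [0 8 9 6 9 7]; fits = False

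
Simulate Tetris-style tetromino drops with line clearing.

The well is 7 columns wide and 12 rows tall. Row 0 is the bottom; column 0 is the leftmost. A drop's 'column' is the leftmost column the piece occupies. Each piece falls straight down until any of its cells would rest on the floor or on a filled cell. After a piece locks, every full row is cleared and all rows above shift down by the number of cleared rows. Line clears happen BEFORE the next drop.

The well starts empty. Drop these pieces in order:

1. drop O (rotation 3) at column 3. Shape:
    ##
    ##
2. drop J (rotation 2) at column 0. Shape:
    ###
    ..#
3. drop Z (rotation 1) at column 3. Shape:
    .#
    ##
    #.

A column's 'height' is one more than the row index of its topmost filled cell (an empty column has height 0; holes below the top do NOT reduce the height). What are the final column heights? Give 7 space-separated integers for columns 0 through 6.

Drop 1: O rot3 at col 3 lands with bottom-row=0; cleared 0 line(s) (total 0); column heights now [0 0 0 2 2 0 0], max=2
Drop 2: J rot2 at col 0 lands with bottom-row=0; cleared 0 line(s) (total 0); column heights now [2 2 2 2 2 0 0], max=2
Drop 3: Z rot1 at col 3 lands with bottom-row=2; cleared 0 line(s) (total 0); column heights now [2 2 2 4 5 0 0], max=5

Answer: 2 2 2 4 5 0 0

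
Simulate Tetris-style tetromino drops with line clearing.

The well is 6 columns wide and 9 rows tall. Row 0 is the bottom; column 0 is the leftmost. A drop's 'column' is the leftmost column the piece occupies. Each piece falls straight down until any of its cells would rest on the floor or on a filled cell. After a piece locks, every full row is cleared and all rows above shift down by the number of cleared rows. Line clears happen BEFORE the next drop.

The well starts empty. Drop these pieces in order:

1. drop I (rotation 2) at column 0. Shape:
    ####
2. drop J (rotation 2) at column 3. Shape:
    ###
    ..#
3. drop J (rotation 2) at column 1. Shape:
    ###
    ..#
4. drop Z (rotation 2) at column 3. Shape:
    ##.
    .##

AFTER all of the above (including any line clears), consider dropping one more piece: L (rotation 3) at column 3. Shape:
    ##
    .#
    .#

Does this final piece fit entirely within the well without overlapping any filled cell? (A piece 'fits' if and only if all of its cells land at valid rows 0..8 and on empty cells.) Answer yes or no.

Drop 1: I rot2 at col 0 lands with bottom-row=0; cleared 0 line(s) (total 0); column heights now [1 1 1 1 0 0], max=1
Drop 2: J rot2 at col 3 lands with bottom-row=0; cleared 0 line(s) (total 0); column heights now [1 1 1 2 2 2], max=2
Drop 3: J rot2 at col 1 lands with bottom-row=2; cleared 0 line(s) (total 0); column heights now [1 4 4 4 2 2], max=4
Drop 4: Z rot2 at col 3 lands with bottom-row=3; cleared 0 line(s) (total 0); column heights now [1 4 4 5 5 4], max=5
Test piece L rot3 at col 3 (width 2): heights before test = [1 4 4 5 5 4]; fits = True

Answer: yes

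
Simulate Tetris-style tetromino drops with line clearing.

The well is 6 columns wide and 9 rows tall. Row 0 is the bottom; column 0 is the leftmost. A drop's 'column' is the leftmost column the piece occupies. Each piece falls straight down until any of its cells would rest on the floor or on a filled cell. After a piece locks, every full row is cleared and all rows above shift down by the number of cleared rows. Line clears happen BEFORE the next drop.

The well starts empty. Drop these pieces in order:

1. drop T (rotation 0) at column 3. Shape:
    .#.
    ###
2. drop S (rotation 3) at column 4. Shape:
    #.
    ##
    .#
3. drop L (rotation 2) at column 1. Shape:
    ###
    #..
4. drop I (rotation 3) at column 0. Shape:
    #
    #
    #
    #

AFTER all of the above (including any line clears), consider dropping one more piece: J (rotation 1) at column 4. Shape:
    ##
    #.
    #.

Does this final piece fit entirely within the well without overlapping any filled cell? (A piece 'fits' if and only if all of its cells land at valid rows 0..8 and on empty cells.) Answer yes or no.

Answer: yes

Derivation:
Drop 1: T rot0 at col 3 lands with bottom-row=0; cleared 0 line(s) (total 0); column heights now [0 0 0 1 2 1], max=2
Drop 2: S rot3 at col 4 lands with bottom-row=1; cleared 0 line(s) (total 0); column heights now [0 0 0 1 4 3], max=4
Drop 3: L rot2 at col 1 lands with bottom-row=0; cleared 0 line(s) (total 0); column heights now [0 2 2 2 4 3], max=4
Drop 4: I rot3 at col 0 lands with bottom-row=0; cleared 1 line(s) (total 1); column heights now [3 1 0 1 3 2], max=3
Test piece J rot1 at col 4 (width 2): heights before test = [3 1 0 1 3 2]; fits = True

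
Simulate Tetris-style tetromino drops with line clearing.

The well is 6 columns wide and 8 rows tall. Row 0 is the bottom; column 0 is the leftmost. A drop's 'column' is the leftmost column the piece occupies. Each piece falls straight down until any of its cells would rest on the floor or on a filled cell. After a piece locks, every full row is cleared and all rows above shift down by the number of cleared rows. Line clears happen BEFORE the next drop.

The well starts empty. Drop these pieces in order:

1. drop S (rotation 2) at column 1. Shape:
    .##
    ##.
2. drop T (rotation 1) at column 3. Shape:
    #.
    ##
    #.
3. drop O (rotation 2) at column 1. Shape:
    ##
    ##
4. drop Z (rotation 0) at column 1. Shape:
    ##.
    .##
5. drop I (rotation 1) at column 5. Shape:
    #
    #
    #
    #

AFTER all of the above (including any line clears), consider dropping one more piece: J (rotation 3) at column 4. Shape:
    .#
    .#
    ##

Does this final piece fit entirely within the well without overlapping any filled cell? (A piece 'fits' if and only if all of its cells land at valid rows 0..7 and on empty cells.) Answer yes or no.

Answer: yes

Derivation:
Drop 1: S rot2 at col 1 lands with bottom-row=0; cleared 0 line(s) (total 0); column heights now [0 1 2 2 0 0], max=2
Drop 2: T rot1 at col 3 lands with bottom-row=2; cleared 0 line(s) (total 0); column heights now [0 1 2 5 4 0], max=5
Drop 3: O rot2 at col 1 lands with bottom-row=2; cleared 0 line(s) (total 0); column heights now [0 4 4 5 4 0], max=5
Drop 4: Z rot0 at col 1 lands with bottom-row=5; cleared 0 line(s) (total 0); column heights now [0 7 7 6 4 0], max=7
Drop 5: I rot1 at col 5 lands with bottom-row=0; cleared 0 line(s) (total 0); column heights now [0 7 7 6 4 4], max=7
Test piece J rot3 at col 4 (width 2): heights before test = [0 7 7 6 4 4]; fits = True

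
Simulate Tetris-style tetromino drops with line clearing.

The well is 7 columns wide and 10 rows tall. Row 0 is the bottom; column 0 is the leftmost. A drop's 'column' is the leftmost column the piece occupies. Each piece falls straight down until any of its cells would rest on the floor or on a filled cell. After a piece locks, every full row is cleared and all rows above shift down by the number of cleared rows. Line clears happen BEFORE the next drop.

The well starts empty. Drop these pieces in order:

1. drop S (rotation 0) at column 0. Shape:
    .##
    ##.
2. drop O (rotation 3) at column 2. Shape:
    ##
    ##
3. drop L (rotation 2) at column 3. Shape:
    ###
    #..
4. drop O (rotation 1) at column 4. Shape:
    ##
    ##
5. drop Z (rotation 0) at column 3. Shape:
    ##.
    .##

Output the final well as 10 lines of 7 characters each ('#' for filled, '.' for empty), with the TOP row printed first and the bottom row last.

Drop 1: S rot0 at col 0 lands with bottom-row=0; cleared 0 line(s) (total 0); column heights now [1 2 2 0 0 0 0], max=2
Drop 2: O rot3 at col 2 lands with bottom-row=2; cleared 0 line(s) (total 0); column heights now [1 2 4 4 0 0 0], max=4
Drop 3: L rot2 at col 3 lands with bottom-row=4; cleared 0 line(s) (total 0); column heights now [1 2 4 6 6 6 0], max=6
Drop 4: O rot1 at col 4 lands with bottom-row=6; cleared 0 line(s) (total 0); column heights now [1 2 4 6 8 8 0], max=8
Drop 5: Z rot0 at col 3 lands with bottom-row=8; cleared 0 line(s) (total 0); column heights now [1 2 4 10 10 9 0], max=10

Answer: ...##..
....##.
....##.
....##.
...###.
...#...
..##...
..##...
.##....
##.....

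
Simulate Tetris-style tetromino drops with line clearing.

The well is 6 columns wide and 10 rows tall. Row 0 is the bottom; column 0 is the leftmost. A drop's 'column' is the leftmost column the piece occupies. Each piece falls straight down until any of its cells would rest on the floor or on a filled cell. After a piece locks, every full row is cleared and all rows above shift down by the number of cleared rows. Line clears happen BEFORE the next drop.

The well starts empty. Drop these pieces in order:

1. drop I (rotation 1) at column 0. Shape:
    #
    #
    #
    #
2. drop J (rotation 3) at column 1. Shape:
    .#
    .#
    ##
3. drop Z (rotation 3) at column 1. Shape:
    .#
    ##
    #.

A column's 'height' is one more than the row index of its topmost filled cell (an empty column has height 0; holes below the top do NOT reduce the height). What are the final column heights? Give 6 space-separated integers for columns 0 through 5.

Drop 1: I rot1 at col 0 lands with bottom-row=0; cleared 0 line(s) (total 0); column heights now [4 0 0 0 0 0], max=4
Drop 2: J rot3 at col 1 lands with bottom-row=0; cleared 0 line(s) (total 0); column heights now [4 1 3 0 0 0], max=4
Drop 3: Z rot3 at col 1 lands with bottom-row=2; cleared 0 line(s) (total 0); column heights now [4 4 5 0 0 0], max=5

Answer: 4 4 5 0 0 0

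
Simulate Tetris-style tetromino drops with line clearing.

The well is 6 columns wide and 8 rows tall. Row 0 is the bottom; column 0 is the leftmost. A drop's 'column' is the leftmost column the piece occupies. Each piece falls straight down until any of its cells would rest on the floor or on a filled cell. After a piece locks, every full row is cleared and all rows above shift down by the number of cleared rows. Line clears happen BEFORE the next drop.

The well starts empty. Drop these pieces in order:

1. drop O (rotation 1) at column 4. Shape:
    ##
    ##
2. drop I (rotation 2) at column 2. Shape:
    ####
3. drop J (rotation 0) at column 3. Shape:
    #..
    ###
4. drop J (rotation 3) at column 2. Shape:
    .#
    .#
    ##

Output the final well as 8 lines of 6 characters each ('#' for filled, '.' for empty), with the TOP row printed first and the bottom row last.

Answer: ...#..
...#..
..##..
...#..
...###
..####
....##
....##

Derivation:
Drop 1: O rot1 at col 4 lands with bottom-row=0; cleared 0 line(s) (total 0); column heights now [0 0 0 0 2 2], max=2
Drop 2: I rot2 at col 2 lands with bottom-row=2; cleared 0 line(s) (total 0); column heights now [0 0 3 3 3 3], max=3
Drop 3: J rot0 at col 3 lands with bottom-row=3; cleared 0 line(s) (total 0); column heights now [0 0 3 5 4 4], max=5
Drop 4: J rot3 at col 2 lands with bottom-row=5; cleared 0 line(s) (total 0); column heights now [0 0 6 8 4 4], max=8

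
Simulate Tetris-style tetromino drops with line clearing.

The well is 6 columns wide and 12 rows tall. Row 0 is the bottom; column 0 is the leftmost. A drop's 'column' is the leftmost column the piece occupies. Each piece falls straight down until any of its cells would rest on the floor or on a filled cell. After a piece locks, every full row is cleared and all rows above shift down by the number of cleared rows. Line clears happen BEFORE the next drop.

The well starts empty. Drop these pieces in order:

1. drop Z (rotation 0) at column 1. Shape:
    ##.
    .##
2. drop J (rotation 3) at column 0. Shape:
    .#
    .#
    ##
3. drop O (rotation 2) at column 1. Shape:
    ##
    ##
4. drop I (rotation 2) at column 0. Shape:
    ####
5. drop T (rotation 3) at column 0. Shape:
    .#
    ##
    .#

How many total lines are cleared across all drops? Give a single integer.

Drop 1: Z rot0 at col 1 lands with bottom-row=0; cleared 0 line(s) (total 0); column heights now [0 2 2 1 0 0], max=2
Drop 2: J rot3 at col 0 lands with bottom-row=2; cleared 0 line(s) (total 0); column heights now [3 5 2 1 0 0], max=5
Drop 3: O rot2 at col 1 lands with bottom-row=5; cleared 0 line(s) (total 0); column heights now [3 7 7 1 0 0], max=7
Drop 4: I rot2 at col 0 lands with bottom-row=7; cleared 0 line(s) (total 0); column heights now [8 8 8 8 0 0], max=8
Drop 5: T rot3 at col 0 lands with bottom-row=8; cleared 0 line(s) (total 0); column heights now [10 11 8 8 0 0], max=11

Answer: 0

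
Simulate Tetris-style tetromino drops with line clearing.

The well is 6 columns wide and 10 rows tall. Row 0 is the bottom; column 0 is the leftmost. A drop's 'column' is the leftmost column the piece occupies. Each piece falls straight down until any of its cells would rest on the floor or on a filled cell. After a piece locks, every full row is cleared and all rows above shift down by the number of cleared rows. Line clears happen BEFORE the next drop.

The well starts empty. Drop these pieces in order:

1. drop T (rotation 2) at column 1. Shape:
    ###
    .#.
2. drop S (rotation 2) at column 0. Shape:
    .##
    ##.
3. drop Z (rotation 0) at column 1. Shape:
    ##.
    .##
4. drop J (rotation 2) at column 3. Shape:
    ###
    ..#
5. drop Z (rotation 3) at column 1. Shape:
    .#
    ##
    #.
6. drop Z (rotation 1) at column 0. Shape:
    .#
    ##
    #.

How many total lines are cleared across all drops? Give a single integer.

Drop 1: T rot2 at col 1 lands with bottom-row=0; cleared 0 line(s) (total 0); column heights now [0 2 2 2 0 0], max=2
Drop 2: S rot2 at col 0 lands with bottom-row=2; cleared 0 line(s) (total 0); column heights now [3 4 4 2 0 0], max=4
Drop 3: Z rot0 at col 1 lands with bottom-row=4; cleared 0 line(s) (total 0); column heights now [3 6 6 5 0 0], max=6
Drop 4: J rot2 at col 3 lands with bottom-row=4; cleared 0 line(s) (total 0); column heights now [3 6 6 6 6 6], max=6
Drop 5: Z rot3 at col 1 lands with bottom-row=6; cleared 0 line(s) (total 0); column heights now [3 8 9 6 6 6], max=9
Drop 6: Z rot1 at col 0 lands with bottom-row=7; cleared 0 line(s) (total 0); column heights now [9 10 9 6 6 6], max=10

Answer: 0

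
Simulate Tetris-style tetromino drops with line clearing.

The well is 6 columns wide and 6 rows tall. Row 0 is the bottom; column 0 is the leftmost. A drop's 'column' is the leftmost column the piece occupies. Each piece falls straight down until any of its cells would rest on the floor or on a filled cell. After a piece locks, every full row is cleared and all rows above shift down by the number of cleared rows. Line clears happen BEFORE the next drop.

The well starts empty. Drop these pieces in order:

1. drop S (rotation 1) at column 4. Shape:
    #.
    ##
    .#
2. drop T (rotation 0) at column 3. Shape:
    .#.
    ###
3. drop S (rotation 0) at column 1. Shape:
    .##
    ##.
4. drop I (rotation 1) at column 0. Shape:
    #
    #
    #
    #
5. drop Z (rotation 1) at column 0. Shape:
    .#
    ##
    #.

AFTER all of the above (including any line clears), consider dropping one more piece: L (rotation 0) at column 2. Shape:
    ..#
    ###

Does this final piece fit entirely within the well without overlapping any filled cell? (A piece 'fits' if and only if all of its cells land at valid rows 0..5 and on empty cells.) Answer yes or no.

Answer: yes

Derivation:
Drop 1: S rot1 at col 4 lands with bottom-row=0; cleared 0 line(s) (total 0); column heights now [0 0 0 0 3 2], max=3
Drop 2: T rot0 at col 3 lands with bottom-row=3; cleared 0 line(s) (total 0); column heights now [0 0 0 4 5 4], max=5
Drop 3: S rot0 at col 1 lands with bottom-row=3; cleared 0 line(s) (total 0); column heights now [0 4 5 5 5 4], max=5
Drop 4: I rot1 at col 0 lands with bottom-row=0; cleared 1 line(s) (total 1); column heights now [3 0 4 4 4 2], max=4
Drop 5: Z rot1 at col 0 lands with bottom-row=3; cleared 0 line(s) (total 1); column heights now [5 6 4 4 4 2], max=6
Test piece L rot0 at col 2 (width 3): heights before test = [5 6 4 4 4 2]; fits = True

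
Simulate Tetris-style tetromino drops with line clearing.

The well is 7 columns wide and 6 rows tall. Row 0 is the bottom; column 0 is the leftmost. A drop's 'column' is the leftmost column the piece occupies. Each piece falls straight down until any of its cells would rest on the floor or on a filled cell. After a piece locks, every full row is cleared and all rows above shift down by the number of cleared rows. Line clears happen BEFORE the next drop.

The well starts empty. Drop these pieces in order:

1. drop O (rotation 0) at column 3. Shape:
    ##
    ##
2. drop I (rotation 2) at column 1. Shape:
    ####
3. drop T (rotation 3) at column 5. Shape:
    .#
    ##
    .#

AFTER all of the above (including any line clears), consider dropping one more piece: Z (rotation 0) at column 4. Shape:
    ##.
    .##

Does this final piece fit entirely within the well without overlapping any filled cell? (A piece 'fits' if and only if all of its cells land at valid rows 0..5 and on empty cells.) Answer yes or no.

Answer: yes

Derivation:
Drop 1: O rot0 at col 3 lands with bottom-row=0; cleared 0 line(s) (total 0); column heights now [0 0 0 2 2 0 0], max=2
Drop 2: I rot2 at col 1 lands with bottom-row=2; cleared 0 line(s) (total 0); column heights now [0 3 3 3 3 0 0], max=3
Drop 3: T rot3 at col 5 lands with bottom-row=0; cleared 0 line(s) (total 0); column heights now [0 3 3 3 3 2 3], max=3
Test piece Z rot0 at col 4 (width 3): heights before test = [0 3 3 3 3 2 3]; fits = True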